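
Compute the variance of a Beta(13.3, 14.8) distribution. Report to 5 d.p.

0.00857

Var = αβ/[(α+β)²(α+β+1)] = (13.3×14.8)/(28.1²×29.1) = 196.84/22977.651 = 0.00857.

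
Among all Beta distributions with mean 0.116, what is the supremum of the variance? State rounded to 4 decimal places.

0.1025

For fixed mean μ the Beta variance is μ(1−μ)/(α+β+1), increasing as α+β decreases.
Its least upper bound (not attained) is μ(1−μ) = 0.116·0.884 = 0.1025.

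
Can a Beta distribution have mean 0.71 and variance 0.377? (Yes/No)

The Beta variance bound is σ² < μ(1−μ).
Here μ(1−μ) = 0.71×0.29 = 0.2059, and 0.377 ≥ 0.2059.

No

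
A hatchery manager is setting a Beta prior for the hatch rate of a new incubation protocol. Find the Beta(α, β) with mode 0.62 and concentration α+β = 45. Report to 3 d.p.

Mode = (α−1)/(κ−2) with κ = α+β, so α−1 = 0.62·43 = 26.660.
α = 27.660; β = κ − α = 17.340.

α = 27.660, β = 17.340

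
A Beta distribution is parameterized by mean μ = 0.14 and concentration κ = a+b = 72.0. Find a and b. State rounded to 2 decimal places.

Split κ in proportion μ : (1−μ): a = 0.14·72.0 = 10.08, b = 72.0 − 10.08 = 61.92.

a = 10.08, b = 61.92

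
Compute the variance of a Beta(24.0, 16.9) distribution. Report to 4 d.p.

0.0058

μ = 24.0/40.9 = 0.586797; Var = μ(1−μ)/(α+β+1) = 0.2424663/41.9 = 0.0058.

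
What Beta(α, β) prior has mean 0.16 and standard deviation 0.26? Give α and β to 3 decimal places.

First σ² = 0.0676. Setting α = μn, β = (1−μ)n with n = α+β,
μ(1−μ)/(n+1) = 0.0676 ⇒ n+1 = 0.1344/0.0676 = 1.9882 ⇒ n = 0.9882.
Hence α = 0.16×0.9882 = 0.158, β = 0.84×0.9882 = 0.830.

α = 0.158, β = 0.830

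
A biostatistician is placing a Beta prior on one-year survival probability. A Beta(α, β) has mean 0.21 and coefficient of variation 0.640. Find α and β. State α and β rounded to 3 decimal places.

α = 1.719, β = 6.466

Var = (CV·μ)² = (0.640×0.21)² = 0.018063.
α+β = μ(1−μ)/Var − 1 = 0.1659/0.018063 − 1 = 8.1843.
Thus α = 0.21·8.1843 = 1.719 and β = 0.79·8.1843 = 6.466.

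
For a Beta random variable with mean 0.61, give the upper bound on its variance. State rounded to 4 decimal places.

Var = μ(1−μ)/(α+β+1), which approaches μ(1−μ) as α+β → 0.
So the supremum is μ(1−μ) = 0.61×0.39 = 0.2379.

0.2379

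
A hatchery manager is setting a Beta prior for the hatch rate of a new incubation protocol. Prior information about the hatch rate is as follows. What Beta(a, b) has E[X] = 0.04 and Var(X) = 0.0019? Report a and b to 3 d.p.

Let s = a+b. The Beta variance is μ(1−μ)/(s+1).
So s+1 = μ(1−μ)/σ² = (0.04×0.96)/0.0019 = 0.0384/0.0019 = 20.2105, giving s = 19.2105.
Then a = μs = 0.04×19.2105 = 0.768 and b = (1−μ)s = 0.96×19.2105 = 18.442.

a = 0.768, b = 18.442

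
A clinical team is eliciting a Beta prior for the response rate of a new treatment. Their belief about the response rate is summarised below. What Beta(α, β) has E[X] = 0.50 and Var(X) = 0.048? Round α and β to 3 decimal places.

Write ν = α+β; then α = μν and Var = μ(1−μ)/(ν+1).
ν = μ(1−μ)/Var − 1 = 0.2500/0.048 − 1 = 4.2083.
α = 0.50·4.2083 = 2.104, β = 0.50·4.2083 = 2.104.

α = 2.104, β = 2.104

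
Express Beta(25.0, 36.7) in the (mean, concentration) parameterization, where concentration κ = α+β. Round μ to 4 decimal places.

κ = α+β = 25.0+36.7 = 61.7; μ = α/κ = 25.0/61.7 = 0.4052.

μ = 0.4052, κ = 61.7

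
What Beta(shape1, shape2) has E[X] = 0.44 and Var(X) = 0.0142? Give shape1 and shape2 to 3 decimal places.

shape1 = 7.195, shape2 = 9.157

Write ν = shape1+shape2; then shape1 = μν and Var = μ(1−μ)/(ν+1).
ν = μ(1−μ)/Var − 1 = 0.2464/0.0142 − 1 = 16.3521.
shape1 = 0.44·16.3521 = 7.195, shape2 = 0.56·16.3521 = 9.157.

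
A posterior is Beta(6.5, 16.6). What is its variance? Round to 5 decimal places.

0.00839

α+β = 23.1 and αβ = 107.90, so Var = αβ/[(α+β)²(α+β+1)] = 107.90/12860.001 = 0.00839.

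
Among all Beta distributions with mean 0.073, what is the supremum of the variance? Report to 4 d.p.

Var = μ(1−μ)/(α+β+1), which approaches μ(1−μ) as α+β → 0.
So the supremum is μ(1−μ) = 0.073×0.927 = 0.0677.

0.0677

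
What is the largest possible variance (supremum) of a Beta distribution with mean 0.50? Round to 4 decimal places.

0.2500

Var = μ(1−μ)/(α+β+1), which approaches μ(1−μ) as α+β → 0.
So the supremum is μ(1−μ) = 0.50×0.50 = 0.2500.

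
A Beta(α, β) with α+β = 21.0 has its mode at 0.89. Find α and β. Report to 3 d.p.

α = 17.910, β = 3.090

Mode = (α−1)/(κ−2) with κ = α+β, so α−1 = 0.89·19.0 = 16.910.
α = 17.910; β = κ − α = 3.090.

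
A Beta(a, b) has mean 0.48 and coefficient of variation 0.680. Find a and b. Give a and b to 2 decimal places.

Var = (CV·μ)² = (0.680×0.48)² = 0.106537.
a+b = μ(1−μ)/Var − 1 = 0.2496/0.106537 − 1 = 1.3428.
Thus a = 0.48·1.3428 = 0.64 and b = 0.52·1.3428 = 0.70.

a = 0.64, b = 0.70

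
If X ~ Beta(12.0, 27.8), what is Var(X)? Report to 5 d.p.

μ = 12.0/39.8 = 0.301508; Var = μ(1−μ)/(α+β+1) = 0.2106007/40.8 = 0.00516.

0.00516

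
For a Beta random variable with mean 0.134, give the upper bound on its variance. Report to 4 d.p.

0.1160

Var = μ(1−μ)/(α+β+1), which approaches μ(1−μ) as α+β → 0.
So the supremum is μ(1−μ) = 0.134×0.866 = 0.1160.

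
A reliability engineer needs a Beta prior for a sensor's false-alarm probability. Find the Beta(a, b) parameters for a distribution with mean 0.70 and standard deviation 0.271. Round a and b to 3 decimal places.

a = 1.302, b = 0.558

First σ² = 0.073441. Setting a = μn, b = (1−μ)n with n = a+b,
μ(1−μ)/(n+1) = 0.073441 ⇒ n+1 = 0.2100/0.073441 = 2.8594 ⇒ n = 1.8594.
Hence a = 0.70×1.8594 = 1.302, b = 0.30×1.8594 = 0.558.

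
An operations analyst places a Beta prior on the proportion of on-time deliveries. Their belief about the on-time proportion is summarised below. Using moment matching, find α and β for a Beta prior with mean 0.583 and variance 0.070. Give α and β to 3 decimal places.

α = 1.442, β = 1.031

By moment matching, α+β = μ(1−μ)/σ² − 1 = (0.583·0.417)/0.070 − 1 = 3.4730 − 1 = 2.4730.
Since α/(α+β) = μ, α = 0.583·2.4730 = 1.442 and β = 0.417·2.4730 = 1.031.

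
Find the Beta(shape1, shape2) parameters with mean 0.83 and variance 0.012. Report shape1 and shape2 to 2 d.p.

By moment matching, shape1+shape2 = μ(1−μ)/σ² − 1 = (0.83·0.17)/0.012 − 1 = 11.7583 − 1 = 10.7583.
Since shape1/(shape1+shape2) = μ, shape1 = 0.83·10.7583 = 8.93 and shape2 = 0.17·10.7583 = 1.83.

shape1 = 8.93, shape2 = 1.83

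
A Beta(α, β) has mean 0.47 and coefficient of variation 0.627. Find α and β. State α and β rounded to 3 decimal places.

Var = (CV·μ)² = (0.627×0.47)² = 0.086842.
α+β = μ(1−μ)/Var − 1 = 0.2491/0.086842 − 1 = 1.8684.
Thus α = 0.47·1.8684 = 0.878 and β = 0.53·1.8684 = 0.990.

α = 0.878, β = 0.990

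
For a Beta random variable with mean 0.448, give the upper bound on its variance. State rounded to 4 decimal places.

0.2473

Var = μ(1−μ)/(α+β+1), which approaches μ(1−μ) as α+β → 0.
So the supremum is μ(1−μ) = 0.448×0.552 = 0.2473.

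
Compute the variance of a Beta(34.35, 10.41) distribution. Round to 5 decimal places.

Var = αβ/[(α+β)²(α+β+1)] = (34.35×10.41)/(44.76²×45.76) = 357.5835/91678.219776 = 0.00390.

0.00390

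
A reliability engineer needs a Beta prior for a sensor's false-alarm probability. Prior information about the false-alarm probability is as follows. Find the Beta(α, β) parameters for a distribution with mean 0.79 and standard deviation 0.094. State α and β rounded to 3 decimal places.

σ² = 0.094² = 0.008836.
With s = α+β, Var = μ(1−μ)/(s+1), so s+1 = (0.79×0.21)/0.008836 = 18.7755 and s = 17.7755.
α = μs = 14.043, β = (1−μ)s = 3.733.

α = 14.043, β = 3.733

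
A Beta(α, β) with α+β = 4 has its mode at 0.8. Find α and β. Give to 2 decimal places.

Since the density peak of Beta(α,β) is at (α−1)/(α+β−2),
α = 1 + 0.8(4−2) = 2.60 and β = 4 − 2.60 = 1.40.

α = 2.60, β = 1.40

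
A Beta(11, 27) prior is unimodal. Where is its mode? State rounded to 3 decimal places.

0.278

With α,β > 1, mode = (α−1)/(α+β−2) = 10/36 = 0.278.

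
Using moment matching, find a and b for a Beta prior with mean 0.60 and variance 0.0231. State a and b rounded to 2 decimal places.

a = 5.63, b = 3.76

By moment matching, a+b = μ(1−μ)/σ² − 1 = (0.60·0.40)/0.0231 − 1 = 10.3896 − 1 = 9.3896.
Since a/(a+b) = μ, a = 0.60·9.3896 = 5.63 and b = 0.40·9.3896 = 3.76.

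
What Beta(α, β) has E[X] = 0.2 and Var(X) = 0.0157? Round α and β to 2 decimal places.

α = 1.84, β = 7.35

Write ν = α+β; then α = μν and Var = μ(1−μ)/(ν+1).
ν = μ(1−μ)/Var − 1 = 0.16/0.0157 − 1 = 9.1911.
α = 0.2·9.1911 = 1.84, β = 0.8·9.1911 = 7.35.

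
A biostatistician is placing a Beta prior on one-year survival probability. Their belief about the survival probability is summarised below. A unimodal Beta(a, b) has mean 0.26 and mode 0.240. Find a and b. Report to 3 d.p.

a = 6.760, b = 19.240

With s = a+b: μ = a/s and mode = (a−1)/(s−2). Eliminating a = μs,
μs − 1 = m(s−2) ⇒ s(μ−m) = 1−2m ⇒ s = 0.520/0.020 = 26.0000.
So a = μs = 6.760, b = (1−μ)s = 19.240.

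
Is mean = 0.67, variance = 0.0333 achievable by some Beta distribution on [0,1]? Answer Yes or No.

Yes

A Beta with mean μ has variance μ(1−μ)/(α+β+1) < μ(1−μ).
Here μ(1−μ) = 0.67×0.33 = 0.2211, and 0.0333 < 0.2211.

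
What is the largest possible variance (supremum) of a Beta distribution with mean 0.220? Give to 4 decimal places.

0.1716

For fixed mean μ the Beta variance is μ(1−μ)/(α+β+1), increasing as α+β decreases.
Its least upper bound (not attained) is μ(1−μ) = 0.220·0.780 = 0.1716.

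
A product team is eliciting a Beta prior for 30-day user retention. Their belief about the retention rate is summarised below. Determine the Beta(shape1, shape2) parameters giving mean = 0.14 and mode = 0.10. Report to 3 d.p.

Let s = shape1+shape2. Mean gives shape1 = μs = 0.14s; mode gives (shape1−1)/(s−2) = 0.10.
Substituting: 0.14s − 1 = 0.10(s−2) = 0.10s − 0.20, so 0.04s = 0.80 and s = 20.0000.
Then shape1 = 0.14×20.0000 = 2.800 and shape2 = s−shape1 = 17.200.

shape1 = 2.800, shape2 = 17.200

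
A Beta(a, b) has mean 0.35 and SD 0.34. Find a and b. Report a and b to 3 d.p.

a = 0.339, b = 0.629

σ² = 0.34² = 0.1156.
With s = a+b, Var = μ(1−μ)/(s+1), so s+1 = (0.35×0.65)/0.1156 = 1.9680 and s = 0.9680.
a = μs = 0.339, b = (1−μ)s = 0.629.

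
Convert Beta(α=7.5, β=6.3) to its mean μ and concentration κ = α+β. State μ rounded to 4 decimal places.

μ = 0.5435, κ = 13.8

κ = α+β = 7.5+6.3 = 13.8; μ = α/κ = 7.5/13.8 = 0.5435.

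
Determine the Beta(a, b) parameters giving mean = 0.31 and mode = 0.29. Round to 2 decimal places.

a = 6.51, b = 14.49

With s = a+b: μ = a/s and mode = (a−1)/(s−2). Eliminating a = μs,
μs − 1 = m(s−2) ⇒ s(μ−m) = 1−2m ⇒ s = 0.42/0.02 = 21.0000.
So a = μs = 6.51, b = (1−μ)s = 14.49.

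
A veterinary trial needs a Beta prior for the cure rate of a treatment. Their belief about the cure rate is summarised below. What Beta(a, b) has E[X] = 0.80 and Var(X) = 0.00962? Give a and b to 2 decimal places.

a = 12.51, b = 3.13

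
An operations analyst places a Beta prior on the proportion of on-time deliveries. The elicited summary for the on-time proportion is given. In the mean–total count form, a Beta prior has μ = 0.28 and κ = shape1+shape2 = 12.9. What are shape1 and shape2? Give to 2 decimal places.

shape1 = 3.61, shape2 = 9.29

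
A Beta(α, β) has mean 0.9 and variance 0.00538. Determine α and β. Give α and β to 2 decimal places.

Write ν = α+β; then α = μν and Var = μ(1−μ)/(ν+1).
ν = μ(1−μ)/Var − 1 = 0.09/0.00538 − 1 = 15.7286.
α = 0.9·15.7286 = 14.16, β = 0.1·15.7286 = 1.57.

α = 14.16, β = 1.57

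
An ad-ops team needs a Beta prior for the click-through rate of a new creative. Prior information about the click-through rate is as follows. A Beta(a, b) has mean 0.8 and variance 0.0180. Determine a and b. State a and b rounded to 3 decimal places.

Write ν = a+b; then a = μν and Var = μ(1−μ)/(ν+1).
ν = μ(1−μ)/Var − 1 = 0.16/0.0180 − 1 = 7.8889.
a = 0.8·7.8889 = 6.311, b = 0.2·7.8889 = 1.578.

a = 6.311, b = 1.578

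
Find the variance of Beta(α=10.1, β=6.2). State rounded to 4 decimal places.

0.0136

α+β = 16.3 and αβ = 62.62, so Var = αβ/[(α+β)²(α+β+1)] = 62.62/4596.437 = 0.0136.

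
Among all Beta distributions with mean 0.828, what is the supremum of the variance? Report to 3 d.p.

For fixed mean μ the Beta variance is μ(1−μ)/(α+β+1), increasing as α+β decreases.
Its least upper bound (not attained) is μ(1−μ) = 0.828·0.172 = 0.142.

0.142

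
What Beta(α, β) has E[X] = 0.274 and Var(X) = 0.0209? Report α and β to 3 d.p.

α = 2.334, β = 6.184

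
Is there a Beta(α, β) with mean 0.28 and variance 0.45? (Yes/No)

For any Beta, Var(X) < E[X]·(1−E[X]).
Here μ(1−μ) = 0.28×0.72 = 0.2016, and 0.45 ≥ 0.2016.

No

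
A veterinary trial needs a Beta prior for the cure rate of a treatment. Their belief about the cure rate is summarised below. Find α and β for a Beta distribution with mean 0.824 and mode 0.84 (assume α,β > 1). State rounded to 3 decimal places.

α = 35.020, β = 7.480

Let s = α+β. Mean gives α = μs = 0.824s; mode gives (α−1)/(s−2) = 0.84.
Substituting: 0.824s − 1 = 0.84(s−2) = 0.84s − 1.68, so -0.016s = -0.68 and s = 42.5000.
Then α = 0.824×42.5000 = 35.020 and β = s−α = 7.480.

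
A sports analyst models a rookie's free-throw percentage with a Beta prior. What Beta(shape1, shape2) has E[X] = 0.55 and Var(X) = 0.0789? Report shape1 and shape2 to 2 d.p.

shape1 = 1.18, shape2 = 0.96

By moment matching, shape1+shape2 = μ(1−μ)/σ² − 1 = (0.55·0.45)/0.0789 − 1 = 3.1369 − 1 = 2.1369.
Since shape1/(shape1+shape2) = μ, shape1 = 0.55·2.1369 = 1.18 and shape2 = 0.45·2.1369 = 0.96.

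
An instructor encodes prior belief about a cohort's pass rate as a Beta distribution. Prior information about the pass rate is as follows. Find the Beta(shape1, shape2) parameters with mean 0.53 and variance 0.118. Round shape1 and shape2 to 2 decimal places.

Let s = shape1+shape2. The Beta variance is μ(1−μ)/(s+1).
So s+1 = μ(1−μ)/σ² = (0.53×0.47)/0.118 = 0.2491/0.118 = 2.1110, giving s = 1.1110.
Then shape1 = μs = 0.53×1.1110 = 0.59 and shape2 = (1−μ)s = 0.47×1.1110 = 0.52.

shape1 = 0.59, shape2 = 0.52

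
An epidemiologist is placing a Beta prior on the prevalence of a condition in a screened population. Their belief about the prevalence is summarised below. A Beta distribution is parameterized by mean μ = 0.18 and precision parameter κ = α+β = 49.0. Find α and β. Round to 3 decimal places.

α = 8.820, β = 40.180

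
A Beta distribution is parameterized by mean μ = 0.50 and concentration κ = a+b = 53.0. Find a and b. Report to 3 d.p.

a = μκ = 0.50×53.0 = 26.500 and b = (1−μ)κ = 0.50×53.0 = 26.500.

a = 26.500, b = 26.500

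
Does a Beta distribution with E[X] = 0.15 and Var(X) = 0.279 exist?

For any Beta, Var(X) < E[X]·(1−E[X]).
Here μ(1−μ) = 0.15×0.85 = 0.1275, and 0.279 ≥ 0.1275.

No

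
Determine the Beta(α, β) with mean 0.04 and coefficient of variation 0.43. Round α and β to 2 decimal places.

α = 5.15, β = 123.65

Var = (CV·μ)² = (0.43×0.04)² = 0.000296.
α+β = μ(1−μ)/Var − 1 = 0.0384/0.000296 − 1 = 128.7999.
Thus α = 0.04·128.7999 = 5.15 and β = 0.96·128.7999 = 123.65.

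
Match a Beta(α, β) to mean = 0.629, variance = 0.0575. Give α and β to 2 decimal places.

Let s = α+β. The Beta variance is μ(1−μ)/(s+1).
So s+1 = μ(1−μ)/σ² = (0.629×0.371)/0.0575 = 0.233359/0.0575 = 4.0584, giving s = 3.0584.
Then α = μs = 0.629×3.0584 = 1.92 and β = (1−μ)s = 0.371×3.0584 = 1.13.

α = 1.92, β = 1.13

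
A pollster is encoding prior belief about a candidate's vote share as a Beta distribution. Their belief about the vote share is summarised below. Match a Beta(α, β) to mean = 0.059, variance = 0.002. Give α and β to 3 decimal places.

α = 1.579, β = 25.181

Write ν = α+β; then α = μν and Var = μ(1−μ)/(ν+1).
ν = μ(1−μ)/Var − 1 = 0.055519/0.002 − 1 = 26.7595.
α = 0.059·26.7595 = 1.579, β = 0.941·26.7595 = 25.181.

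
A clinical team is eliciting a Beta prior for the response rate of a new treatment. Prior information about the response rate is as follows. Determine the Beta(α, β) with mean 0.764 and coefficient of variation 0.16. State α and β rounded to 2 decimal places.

α = 8.45, β = 2.61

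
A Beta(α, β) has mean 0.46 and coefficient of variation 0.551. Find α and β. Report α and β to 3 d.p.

α = 1.319, β = 1.548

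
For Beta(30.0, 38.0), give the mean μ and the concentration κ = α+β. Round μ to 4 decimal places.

μ = 0.4412, κ = 68.0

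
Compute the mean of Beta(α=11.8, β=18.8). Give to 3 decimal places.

E[X] = α/(α+β) = 11.8/30.6 = 0.386.

0.386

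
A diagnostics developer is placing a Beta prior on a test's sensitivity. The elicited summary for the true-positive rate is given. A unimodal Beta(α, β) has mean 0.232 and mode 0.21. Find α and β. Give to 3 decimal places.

α = 6.116, β = 20.247

With s = α+β: μ = α/s and mode = (α−1)/(s−2). Eliminating α = μs,
μs − 1 = m(s−2) ⇒ s(μ−m) = 1−2m ⇒ s = 0.58/0.022 = 26.3636.
So α = μs = 6.116, β = (1−μ)s = 20.247.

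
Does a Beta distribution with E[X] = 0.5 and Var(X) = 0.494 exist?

No

For any Beta, Var(X) < E[X]·(1−E[X]).
Here μ(1−μ) = 0.5×0.5 = 0.25, and 0.494 ≥ 0.25.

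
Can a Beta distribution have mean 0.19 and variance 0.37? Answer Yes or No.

For any Beta, Var(X) < E[X]·(1−E[X]).
Here μ(1−μ) = 0.19×0.81 = 0.1539, and 0.37 ≥ 0.1539.

No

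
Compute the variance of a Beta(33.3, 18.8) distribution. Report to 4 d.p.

0.0043

α+β = 52.1 and αβ = 626.04, so Var = αβ/[(α+β)²(α+β+1)] = 626.04/144135.171 = 0.0043.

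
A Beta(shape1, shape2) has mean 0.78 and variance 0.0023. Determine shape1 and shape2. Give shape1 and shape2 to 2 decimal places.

By moment matching, shape1+shape2 = μ(1−μ)/σ² − 1 = (0.78·0.22)/0.0023 − 1 = 74.6087 − 1 = 73.6087.
Since shape1/(shape1+shape2) = μ, shape1 = 0.78·73.6087 = 57.41 and shape2 = 0.22·73.6087 = 16.19.

shape1 = 57.41, shape2 = 16.19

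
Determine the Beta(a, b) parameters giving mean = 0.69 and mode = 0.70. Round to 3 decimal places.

a = 27.600, b = 12.400

Let s = a+b. Mean gives a = μs = 0.69s; mode gives (a−1)/(s−2) = 0.70.
Substituting: 0.69s − 1 = 0.70(s−2) = 0.70s − 1.40, so -0.01s = -0.40 and s = 40.0000.
Then a = 0.69×40.0000 = 27.600 and b = s−a = 12.400.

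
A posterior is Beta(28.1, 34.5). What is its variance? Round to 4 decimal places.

0.0039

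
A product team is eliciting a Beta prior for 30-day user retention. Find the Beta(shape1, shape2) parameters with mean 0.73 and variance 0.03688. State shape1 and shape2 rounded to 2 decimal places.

Let s = shape1+shape2. The Beta variance is μ(1−μ)/(s+1).
So s+1 = μ(1−μ)/σ² = (0.73×0.27)/0.03688 = 0.1971/0.03688 = 5.3444, giving s = 4.3444.
Then shape1 = μs = 0.73×4.3444 = 3.17 and shape2 = (1−μ)s = 0.27×4.3444 = 1.17.

shape1 = 3.17, shape2 = 1.17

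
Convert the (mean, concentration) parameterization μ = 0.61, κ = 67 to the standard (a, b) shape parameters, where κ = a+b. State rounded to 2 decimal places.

Split κ in proportion μ : (1−μ): a = 0.61·67 = 40.87, b = 67 − 40.87 = 26.13.

a = 40.87, b = 26.13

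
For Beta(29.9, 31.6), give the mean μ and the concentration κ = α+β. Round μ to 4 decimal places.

μ = 0.4862, κ = 61.5

κ = α+β = 29.9+31.6 = 61.5; μ = α/κ = 29.9/61.5 = 0.4862.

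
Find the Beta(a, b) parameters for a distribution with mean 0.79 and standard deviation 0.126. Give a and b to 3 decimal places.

a = 7.465, b = 1.984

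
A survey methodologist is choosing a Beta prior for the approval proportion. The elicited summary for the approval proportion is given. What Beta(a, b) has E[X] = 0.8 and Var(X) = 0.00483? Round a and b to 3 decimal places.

Write ν = a+b; then a = μν and Var = μ(1−μ)/(ν+1).
ν = μ(1−μ)/Var − 1 = 0.16/0.00483 − 1 = 32.1263.
a = 0.8·32.1263 = 25.701, b = 0.2·32.1263 = 6.425.

a = 25.701, b = 6.425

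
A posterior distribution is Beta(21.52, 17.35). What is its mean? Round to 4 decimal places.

0.5536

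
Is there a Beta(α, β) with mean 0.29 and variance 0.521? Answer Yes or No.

For any Beta, Var(X) < E[X]·(1−E[X]).
Here μ(1−μ) = 0.29×0.71 = 0.2059, and 0.521 ≥ 0.2059.

No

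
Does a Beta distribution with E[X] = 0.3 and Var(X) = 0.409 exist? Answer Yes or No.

The Beta variance bound is σ² < μ(1−μ).
Here μ(1−μ) = 0.3×0.7 = 0.21, and 0.409 ≥ 0.21.

No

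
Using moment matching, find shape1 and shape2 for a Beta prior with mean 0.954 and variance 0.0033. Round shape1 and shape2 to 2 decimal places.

Let s = shape1+shape2. The Beta variance is μ(1−μ)/(s+1).
So s+1 = μ(1−μ)/σ² = (0.954×0.046)/0.0033 = 0.043884/0.0033 = 13.2982, giving s = 12.2982.
Then shape1 = μs = 0.954×12.2982 = 11.73 and shape2 = (1−μ)s = 0.046×12.2982 = 0.57.

shape1 = 11.73, shape2 = 0.57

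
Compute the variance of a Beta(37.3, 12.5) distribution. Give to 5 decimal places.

0.00370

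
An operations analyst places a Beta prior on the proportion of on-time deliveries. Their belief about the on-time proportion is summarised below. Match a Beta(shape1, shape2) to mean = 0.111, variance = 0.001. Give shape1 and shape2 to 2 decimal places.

shape1 = 10.84, shape2 = 86.84

Write ν = shape1+shape2; then shape1 = μν and Var = μ(1−μ)/(ν+1).
ν = μ(1−μ)/Var − 1 = 0.098679/0.001 − 1 = 97.6790.
shape1 = 0.111·97.6790 = 10.84, shape2 = 0.889·97.6790 = 86.84.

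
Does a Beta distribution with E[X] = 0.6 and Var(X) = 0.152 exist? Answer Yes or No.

The Beta variance bound is σ² < μ(1−μ).
Here μ(1−μ) = 0.6×0.4 = 0.24, and 0.152 < 0.24.

Yes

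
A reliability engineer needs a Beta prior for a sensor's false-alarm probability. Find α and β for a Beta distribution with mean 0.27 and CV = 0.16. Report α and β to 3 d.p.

α = 28.246, β = 76.368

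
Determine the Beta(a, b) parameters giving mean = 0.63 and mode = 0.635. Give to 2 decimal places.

a = 34.02, b = 19.98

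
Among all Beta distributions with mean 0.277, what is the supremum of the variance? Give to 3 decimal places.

0.200

For fixed mean μ the Beta variance is μ(1−μ)/(α+β+1), increasing as α+β decreases.
Its least upper bound (not attained) is μ(1−μ) = 0.277·0.723 = 0.200.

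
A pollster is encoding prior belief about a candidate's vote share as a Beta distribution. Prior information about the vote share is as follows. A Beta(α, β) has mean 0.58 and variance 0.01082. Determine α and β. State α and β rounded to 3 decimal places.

Write ν = α+β; then α = μν and Var = μ(1−μ)/(ν+1).
ν = μ(1−μ)/Var − 1 = 0.2436/0.01082 − 1 = 21.5139.
α = 0.58·21.5139 = 12.478, β = 0.42·21.5139 = 9.036.

α = 12.478, β = 9.036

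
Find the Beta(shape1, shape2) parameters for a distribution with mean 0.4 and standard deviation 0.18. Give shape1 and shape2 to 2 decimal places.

shape1 = 2.56, shape2 = 3.84

First σ² = 0.0324. Setting shape1 = μn, shape2 = (1−μ)n with n = shape1+shape2,
μ(1−μ)/(n+1) = 0.0324 ⇒ n+1 = 0.24/0.0324 = 7.4074 ⇒ n = 6.4074.
Hence shape1 = 0.4×6.4074 = 2.56, shape2 = 0.6×6.4074 = 3.84.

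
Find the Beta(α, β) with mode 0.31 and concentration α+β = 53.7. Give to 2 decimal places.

For α,β>1 the mode is (α−1)/(α+β−2), so α = mode·(κ−2)+1 = 0.31×51.7+1 = 17.03.
And β = (1−mode)·(κ−2)+1 = 0.69×51.7+1 = 36.67.

α = 17.03, β = 36.67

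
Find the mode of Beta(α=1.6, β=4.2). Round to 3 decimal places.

0.158

The density x^(α−1)(1−x)^(β−1) is maximised at (α−1)/(α+β−2) = 0.6/3.8 = 0.158.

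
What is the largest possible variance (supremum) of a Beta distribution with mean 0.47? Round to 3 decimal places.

0.249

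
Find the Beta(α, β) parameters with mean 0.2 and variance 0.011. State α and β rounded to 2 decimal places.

α = 2.71, β = 10.84

By moment matching, α+β = μ(1−μ)/σ² − 1 = (0.2·0.8)/0.011 − 1 = 14.5455 − 1 = 13.5455.
Since α/(α+β) = μ, α = 0.2·13.5455 = 2.71 and β = 0.8·13.5455 = 10.84.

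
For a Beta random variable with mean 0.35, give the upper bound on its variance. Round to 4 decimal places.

0.2275

Var = μ(1−μ)/(α+β+1), which approaches μ(1−μ) as α+β → 0.
So the supremum is μ(1−μ) = 0.35×0.65 = 0.2275.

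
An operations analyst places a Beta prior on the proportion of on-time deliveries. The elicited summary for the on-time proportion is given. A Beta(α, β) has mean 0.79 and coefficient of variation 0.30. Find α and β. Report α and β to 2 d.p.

α = 1.54, β = 0.41

σ = CV·μ = 0.30×0.79 = 0.23700, so σ² = 0.056169.
s+1 = μ(1−μ)/σ² = 0.1659/0.056169 = 2.9536, so s = α+β = 1.9536.
α = μs = 1.54, β = (1−μ)s = 0.41.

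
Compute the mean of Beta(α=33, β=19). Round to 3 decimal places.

The Beta mean is α/(α+β) = 33/(33+19) = 0.635.

0.635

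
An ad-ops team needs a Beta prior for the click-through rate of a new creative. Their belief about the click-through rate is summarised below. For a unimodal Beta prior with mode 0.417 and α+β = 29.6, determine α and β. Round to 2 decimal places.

Mode = (α−1)/(κ−2) with κ = α+β, so α−1 = 0.417·27.6 = 11.51.
α = 12.51; β = κ − α = 17.09.

α = 12.51, β = 17.09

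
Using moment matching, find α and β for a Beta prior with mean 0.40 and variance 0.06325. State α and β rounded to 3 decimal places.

α = 1.118, β = 1.677

Write ν = α+β; then α = μν and Var = μ(1−μ)/(ν+1).
ν = μ(1−μ)/Var − 1 = 0.2400/0.06325 − 1 = 2.7945.
α = 0.40·2.7945 = 1.118, β = 0.60·2.7945 = 1.677.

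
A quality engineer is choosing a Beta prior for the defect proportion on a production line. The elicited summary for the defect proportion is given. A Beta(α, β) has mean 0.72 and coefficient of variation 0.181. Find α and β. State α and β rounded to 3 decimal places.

α = 7.827, β = 3.044

Var = (CV·μ)² = (0.181×0.72)² = 0.016983.
α+β = μ(1−μ)/Var − 1 = 0.2016/0.016983 − 1 = 10.8705.
Thus α = 0.72·10.8705 = 7.827 and β = 0.28·10.8705 = 3.044.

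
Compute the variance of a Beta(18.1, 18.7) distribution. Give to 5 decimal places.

Var = αβ/[(α+β)²(α+β+1)] = (18.1×18.7)/(36.8²×37.8) = 338.47/51190.272 = 0.00661.

0.00661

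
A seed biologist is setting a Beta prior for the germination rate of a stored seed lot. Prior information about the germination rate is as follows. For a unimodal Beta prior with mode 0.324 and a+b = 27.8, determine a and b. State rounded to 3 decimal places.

For a,b>1 the mode is (a−1)/(a+b−2), so a = mode·(κ−2)+1 = 0.324×25.8+1 = 9.359.
And b = (1−mode)·(κ−2)+1 = 0.676×25.8+1 = 18.441.

a = 9.359, b = 18.441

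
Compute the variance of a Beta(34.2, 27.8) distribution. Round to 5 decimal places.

α+β = 62.0 and αβ = 950.76, so Var = αβ/[(α+β)²(α+β+1)] = 950.76/242172.000 = 0.00393.

0.00393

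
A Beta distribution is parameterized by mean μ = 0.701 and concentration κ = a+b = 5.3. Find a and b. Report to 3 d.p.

a = μκ = 0.701×5.3 = 3.715 and b = (1−μ)κ = 0.299×5.3 = 1.585.

a = 3.715, b = 1.585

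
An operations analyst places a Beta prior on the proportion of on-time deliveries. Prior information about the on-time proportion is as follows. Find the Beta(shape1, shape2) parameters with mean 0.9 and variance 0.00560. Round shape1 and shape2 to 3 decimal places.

Let s = shape1+shape2. The Beta variance is μ(1−μ)/(s+1).
So s+1 = μ(1−μ)/σ² = (0.9×0.1)/0.00560 = 0.09/0.00560 = 16.0714, giving s = 15.0714.
Then shape1 = μs = 0.9×15.0714 = 13.564 and shape2 = (1−μ)s = 0.1×15.0714 = 1.507.

shape1 = 13.564, shape2 = 1.507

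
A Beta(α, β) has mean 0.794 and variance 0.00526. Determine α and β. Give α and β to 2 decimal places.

α = 23.90, β = 6.20

By moment matching, α+β = μ(1−μ)/σ² − 1 = (0.794·0.206)/0.00526 − 1 = 31.0958 − 1 = 30.0958.
Since α/(α+β) = μ, α = 0.794·30.0958 = 23.90 and β = 0.206·30.0958 = 6.20.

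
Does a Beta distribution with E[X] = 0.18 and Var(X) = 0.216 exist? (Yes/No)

No

The Beta variance bound is σ² < μ(1−μ).
Here μ(1−μ) = 0.18×0.82 = 0.1476, and 0.216 ≥ 0.1476.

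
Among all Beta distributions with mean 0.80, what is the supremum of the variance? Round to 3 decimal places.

For fixed mean μ the Beta variance is μ(1−μ)/(α+β+1), increasing as α+β decreases.
Its least upper bound (not attained) is μ(1−μ) = 0.80·0.20 = 0.160.

0.160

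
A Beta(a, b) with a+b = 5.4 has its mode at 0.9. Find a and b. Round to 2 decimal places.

Since the density peak of Beta(a,b) is at (a−1)/(a+b−2),
a = 1 + 0.9(5.4−2) = 4.06 and b = 5.4 − 4.06 = 1.34.

a = 4.06, b = 1.34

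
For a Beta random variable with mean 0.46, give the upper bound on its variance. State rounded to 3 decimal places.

0.248

Var = μ(1−μ)/(α+β+1), which approaches μ(1−μ) as α+β → 0.
So the supremum is μ(1−μ) = 0.46×0.54 = 0.248.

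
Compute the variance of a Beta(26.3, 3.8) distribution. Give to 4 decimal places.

0.0035

Var = αβ/[(α+β)²(α+β+1)] = (26.3×3.8)/(30.1²×31.1) = 99.94/28176.911 = 0.0035.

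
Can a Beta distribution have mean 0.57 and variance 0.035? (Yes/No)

A Beta with mean μ has variance μ(1−μ)/(α+β+1) < μ(1−μ).
Here μ(1−μ) = 0.57×0.43 = 0.2451, and 0.035 < 0.2451.

Yes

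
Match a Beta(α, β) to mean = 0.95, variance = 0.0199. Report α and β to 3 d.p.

Write ν = α+β; then α = μν and Var = μ(1−μ)/(ν+1).
ν = μ(1−μ)/Var − 1 = 0.0475/0.0199 − 1 = 1.3869.
α = 0.95·1.3869 = 1.318, β = 0.05·1.3869 = 0.069.

α = 1.318, β = 0.069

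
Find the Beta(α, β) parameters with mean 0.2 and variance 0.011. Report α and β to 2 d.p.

By moment matching, α+β = μ(1−μ)/σ² − 1 = (0.2·0.8)/0.011 − 1 = 14.5455 − 1 = 13.5455.
Since α/(α+β) = μ, α = 0.2·13.5455 = 2.71 and β = 0.8·13.5455 = 10.84.

α = 2.71, β = 10.84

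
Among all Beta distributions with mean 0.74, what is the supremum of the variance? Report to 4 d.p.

0.1924

For fixed mean μ the Beta variance is μ(1−μ)/(α+β+1), increasing as α+β decreases.
Its least upper bound (not attained) is μ(1−μ) = 0.74·0.26 = 0.1924.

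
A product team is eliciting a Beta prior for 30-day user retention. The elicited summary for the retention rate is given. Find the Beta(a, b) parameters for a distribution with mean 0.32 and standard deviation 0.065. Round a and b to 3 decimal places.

a = 16.161, b = 34.342

First σ² = 0.004225. Setting a = μn, b = (1−μ)n with n = a+b,
μ(1−μ)/(n+1) = 0.004225 ⇒ n+1 = 0.2176/0.004225 = 51.5030 ⇒ n = 50.5030.
Hence a = 0.32×50.5030 = 16.161, b = 0.68×50.5030 = 34.342.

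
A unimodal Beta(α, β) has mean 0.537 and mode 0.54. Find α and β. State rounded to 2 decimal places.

α = 14.32, β = 12.35

Let s = α+β. Mean gives α = μs = 0.537s; mode gives (α−1)/(s−2) = 0.54.
Substituting: 0.537s − 1 = 0.54(s−2) = 0.54s − 1.08, so -0.003s = -0.08 and s = 26.6667.
Then α = 0.537×26.6667 = 14.32 and β = s−α = 12.35.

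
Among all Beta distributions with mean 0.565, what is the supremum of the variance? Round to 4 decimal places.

0.2458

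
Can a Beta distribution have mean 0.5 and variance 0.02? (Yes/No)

Yes

A Beta with mean μ has variance μ(1−μ)/(α+β+1) < μ(1−μ).
Here μ(1−μ) = 0.5×0.5 = 0.25, and 0.02 < 0.25.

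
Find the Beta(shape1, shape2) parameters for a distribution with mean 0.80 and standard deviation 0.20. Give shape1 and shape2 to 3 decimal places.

shape1 = 2.400, shape2 = 0.600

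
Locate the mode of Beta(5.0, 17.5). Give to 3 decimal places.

With α,β > 1, mode = (α−1)/(α+β−2) = 4.0/20.5 = 0.195.

0.195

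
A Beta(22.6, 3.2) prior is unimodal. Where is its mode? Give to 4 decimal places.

The density x^(α−1)(1−x)^(β−1) is maximised at (α−1)/(α+β−2) = 21.6/23.8 = 0.9076.

0.9076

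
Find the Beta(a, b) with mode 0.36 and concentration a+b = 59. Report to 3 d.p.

a = 21.520, b = 37.480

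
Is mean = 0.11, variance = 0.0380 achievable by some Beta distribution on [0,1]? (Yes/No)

Yes

A Beta with mean μ has variance μ(1−μ)/(α+β+1) < μ(1−μ).
Here μ(1−μ) = 0.11×0.89 = 0.0979, and 0.0380 < 0.0979.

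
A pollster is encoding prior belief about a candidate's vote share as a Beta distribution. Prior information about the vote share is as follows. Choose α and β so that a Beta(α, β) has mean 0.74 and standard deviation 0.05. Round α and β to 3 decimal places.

α = 56.210, β = 19.750

Variance = 0.05² = 0.0025. The moment-matching identity α+β = μ(1−μ)/Var − 1 gives
α+β = 0.1924/0.0025 − 1 = 75.9600, so α = μ·75.9600 = 56.210 and β = (1−μ)·75.9600 = 19.750.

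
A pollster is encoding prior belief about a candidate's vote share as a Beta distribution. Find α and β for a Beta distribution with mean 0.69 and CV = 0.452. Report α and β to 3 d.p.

Var = (CV·μ)² = (0.452×0.69)² = 0.097269.
α+β = μ(1−μ)/Var − 1 = 0.2139/0.097269 − 1 = 1.1991.
Thus α = 0.69·1.1991 = 0.827 and β = 0.31·1.1991 = 0.372.

α = 0.827, β = 0.372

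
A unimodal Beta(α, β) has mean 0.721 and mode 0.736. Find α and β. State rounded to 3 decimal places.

α = 22.687, β = 8.779

With s = α+β: μ = α/s and mode = (α−1)/(s−2). Eliminating α = μs,
μs − 1 = m(s−2) ⇒ s(μ−m) = 1−2m ⇒ s = -0.472/-0.015 = 31.4667.
So α = μs = 22.687, β = (1−μ)s = 8.779.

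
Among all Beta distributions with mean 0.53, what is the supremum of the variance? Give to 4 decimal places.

0.2491

Var = μ(1−μ)/(α+β+1), which approaches μ(1−μ) as α+β → 0.
So the supremum is μ(1−μ) = 0.53×0.47 = 0.2491.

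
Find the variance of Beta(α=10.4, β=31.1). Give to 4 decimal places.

0.0044

μ = 10.4/41.5 = 0.250602; Var = μ(1−μ)/(α+β+1) = 0.1878008/42.5 = 0.0044.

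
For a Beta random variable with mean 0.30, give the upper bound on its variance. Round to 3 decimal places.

0.210

Var = μ(1−μ)/(α+β+1), which approaches μ(1−μ) as α+β → 0.
So the supremum is μ(1−μ) = 0.30×0.70 = 0.210.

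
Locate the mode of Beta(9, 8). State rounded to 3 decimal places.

0.533

With α,β > 1, mode = (α−1)/(α+β−2) = 8/15 = 0.533.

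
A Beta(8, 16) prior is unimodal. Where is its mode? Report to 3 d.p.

0.318

The density x^(α−1)(1−x)^(β−1) is maximised at (α−1)/(α+β−2) = 7/22 = 0.318.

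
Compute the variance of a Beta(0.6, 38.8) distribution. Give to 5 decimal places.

Var = αβ/[(α+β)²(α+β+1)] = (0.6×38.8)/(39.4²×40.4) = 23.28/62715.344 = 0.00037.

0.00037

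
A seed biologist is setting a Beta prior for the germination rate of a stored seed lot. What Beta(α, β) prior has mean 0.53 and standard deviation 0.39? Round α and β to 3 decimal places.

Variance = 0.39² = 0.1521. The moment-matching identity α+β = μ(1−μ)/Var − 1 gives
α+β = 0.2491/0.1521 − 1 = 0.6377, so α = μ·0.6377 = 0.338 and β = (1−μ)·0.6377 = 0.300.

α = 0.338, β = 0.300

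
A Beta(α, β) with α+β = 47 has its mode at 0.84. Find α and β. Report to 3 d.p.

For α,β>1 the mode is (α−1)/(α+β−2), so α = mode·(κ−2)+1 = 0.84×45+1 = 38.800.
And β = (1−mode)·(κ−2)+1 = 0.16×45+1 = 8.200.

α = 38.800, β = 8.200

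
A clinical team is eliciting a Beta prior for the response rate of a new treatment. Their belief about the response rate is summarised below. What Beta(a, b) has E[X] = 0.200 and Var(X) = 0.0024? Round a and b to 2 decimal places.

Let s = a+b. The Beta variance is μ(1−μ)/(s+1).
So s+1 = μ(1−μ)/σ² = (0.200×0.800)/0.0024 = 0.160000/0.0024 = 66.6667, giving s = 65.6667.
Then a = μs = 0.200×65.6667 = 13.13 and b = (1−μ)s = 0.800×65.6667 = 52.53.

a = 13.13, b = 52.53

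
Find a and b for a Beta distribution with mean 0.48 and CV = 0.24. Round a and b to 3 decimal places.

Var = (CV·μ)² = (0.24×0.48)² = 0.013271.
a+b = μ(1−μ)/Var − 1 = 0.2496/0.013271 − 1 = 17.8079.
Thus a = 0.48·17.8079 = 8.548 and b = 0.52·17.8079 = 9.260.

a = 8.548, b = 9.260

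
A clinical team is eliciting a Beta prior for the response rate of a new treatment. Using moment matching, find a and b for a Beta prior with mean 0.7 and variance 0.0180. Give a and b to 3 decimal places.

a = 7.467, b = 3.200

Let s = a+b. The Beta variance is μ(1−μ)/(s+1).
So s+1 = μ(1−μ)/σ² = (0.7×0.3)/0.0180 = 0.21/0.0180 = 11.6667, giving s = 10.6667.
Then a = μs = 0.7×10.6667 = 7.467 and b = (1−μ)s = 0.3×10.6667 = 3.200.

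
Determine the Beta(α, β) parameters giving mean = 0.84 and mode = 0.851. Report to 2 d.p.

α = 53.61, β = 10.21

With s = α+β: μ = α/s and mode = (α−1)/(s−2). Eliminating α = μs,
μs − 1 = m(s−2) ⇒ s(μ−m) = 1−2m ⇒ s = -0.702/-0.011 = 63.8182.
So α = μs = 53.61, β = (1−μ)s = 10.21.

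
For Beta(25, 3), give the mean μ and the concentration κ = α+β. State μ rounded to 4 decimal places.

κ = α+β = 25+3 = 28; μ = α/κ = 25/28 = 0.8929.

μ = 0.8929, κ = 28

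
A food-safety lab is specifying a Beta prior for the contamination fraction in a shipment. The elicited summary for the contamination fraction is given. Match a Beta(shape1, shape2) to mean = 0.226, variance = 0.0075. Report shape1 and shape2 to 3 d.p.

shape1 = 5.045, shape2 = 17.278

Let s = shape1+shape2. The Beta variance is μ(1−μ)/(s+1).
So s+1 = μ(1−μ)/σ² = (0.226×0.774)/0.0075 = 0.174924/0.0075 = 23.3232, giving s = 22.3232.
Then shape1 = μs = 0.226×22.3232 = 5.045 and shape2 = (1−μ)s = 0.774×22.3232 = 17.278.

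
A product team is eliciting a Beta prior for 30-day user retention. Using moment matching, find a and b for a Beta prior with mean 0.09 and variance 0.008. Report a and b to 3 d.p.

a = 0.831, b = 8.406

Let s = a+b. The Beta variance is μ(1−μ)/(s+1).
So s+1 = μ(1−μ)/σ² = (0.09×0.91)/0.008 = 0.0819/0.008 = 10.2375, giving s = 9.2375.
Then a = μs = 0.09×9.2375 = 0.831 and b = (1−μ)s = 0.91×9.2375 = 8.406.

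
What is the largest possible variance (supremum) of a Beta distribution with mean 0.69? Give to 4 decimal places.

Var = μ(1−μ)/(α+β+1), which approaches μ(1−μ) as α+β → 0.
So the supremum is μ(1−μ) = 0.69×0.31 = 0.2139.

0.2139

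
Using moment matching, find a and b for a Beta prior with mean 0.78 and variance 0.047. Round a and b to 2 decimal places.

By moment matching, a+b = μ(1−μ)/σ² − 1 = (0.78·0.22)/0.047 − 1 = 3.6511 − 1 = 2.6511.
Since a/(a+b) = μ, a = 0.78·2.6511 = 2.07 and b = 0.22·2.6511 = 0.58.

a = 2.07, b = 0.58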